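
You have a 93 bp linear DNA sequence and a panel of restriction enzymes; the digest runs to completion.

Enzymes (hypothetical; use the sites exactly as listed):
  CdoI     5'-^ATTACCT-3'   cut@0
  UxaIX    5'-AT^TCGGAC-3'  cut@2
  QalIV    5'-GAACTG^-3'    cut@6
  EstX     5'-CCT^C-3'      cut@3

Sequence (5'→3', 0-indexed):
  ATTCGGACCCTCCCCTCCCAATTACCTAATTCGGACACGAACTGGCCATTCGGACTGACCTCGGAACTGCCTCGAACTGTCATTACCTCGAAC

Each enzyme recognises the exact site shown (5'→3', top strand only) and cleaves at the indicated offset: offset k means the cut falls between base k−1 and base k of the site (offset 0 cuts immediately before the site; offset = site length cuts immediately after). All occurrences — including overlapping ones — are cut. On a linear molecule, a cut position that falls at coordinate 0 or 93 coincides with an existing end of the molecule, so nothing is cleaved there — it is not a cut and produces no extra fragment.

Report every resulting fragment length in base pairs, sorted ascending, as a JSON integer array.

[2,2,3,4,5,5,5,7,7,8,9,10,12,14]

Scan for sites:
  CdoI ATTACCT/0: at [20, 81] ⇒ [20, 81]
  UxaIX ATTCGGAC/2: at [0, 28, 47] ⇒ [2, 30, 49]
  QalIV GAACTG/6: at [38, 63, 73] ⇒ [44, 69, 79]
  EstX CCTC/3: at [8, 13, 58, 69, 85] ⇒ [11, 16, 61, 72, 88]

Pooled cuts: [2, 11, 16, 20, 30, 44, 49, 61, 69, 72, 79, 81, 88]

Fragments:
  [0,2): 2 bp
  [2,11): 9 bp
  [11,16): 5 bp
  [16,20): 4 bp
  [20,30): 10 bp
  [30,44): 14 bp
  [44,49): 5 bp
  [49,61): 12 bp
  [61,69): 8 bp
  [69,72): 3 bp
  [72,79): 7 bp
  [79,81): 2 bp
  [81,88): 7 bp
  [88,93): 5 bp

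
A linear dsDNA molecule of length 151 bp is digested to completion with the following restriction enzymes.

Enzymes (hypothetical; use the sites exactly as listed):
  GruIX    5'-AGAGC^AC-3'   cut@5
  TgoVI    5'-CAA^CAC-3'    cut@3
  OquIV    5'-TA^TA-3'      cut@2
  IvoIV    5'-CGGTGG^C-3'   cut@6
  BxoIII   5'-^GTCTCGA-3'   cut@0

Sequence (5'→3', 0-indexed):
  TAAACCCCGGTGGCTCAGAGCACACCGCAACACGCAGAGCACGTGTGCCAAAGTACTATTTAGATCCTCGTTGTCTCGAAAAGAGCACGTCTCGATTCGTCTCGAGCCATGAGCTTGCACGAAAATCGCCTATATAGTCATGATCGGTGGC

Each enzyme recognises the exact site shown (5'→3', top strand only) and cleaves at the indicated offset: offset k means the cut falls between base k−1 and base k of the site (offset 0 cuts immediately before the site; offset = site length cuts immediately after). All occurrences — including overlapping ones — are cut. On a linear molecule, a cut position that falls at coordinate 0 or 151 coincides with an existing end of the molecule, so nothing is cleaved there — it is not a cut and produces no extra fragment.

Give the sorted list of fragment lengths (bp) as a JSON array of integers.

[1,2,2,8,9,10,10,13,14,16,32,34]

Scan for sites:
  GruIX (AGAGCAC, off=5): starts [16, 35, 81] → cuts [21, 40, 86]
  TgoVI (CAACAC, off=3): starts [27] → cuts [30]
  OquIV (TATA, off=2): starts [130, 132] → cuts [132, 134]
  IvoIV (CGGTGGC, off=6): starts [7, 144] → cuts [13, 150]
  BxoIII (GTCTCGA, off=0): starts [72, 88, 98] → cuts [72, 88, 98]

Pooled cuts: [13, 21, 30, 40, 72, 86, 88, 98, 132, 134, 150]

Fragment lengths:
  [0,13): 13 bp
  [13,21): 8 bp
  [21,30): 9 bp
  [30,40): 10 bp
  [40,72): 32 bp
  [72,86): 14 bp
  [86,88): 2 bp
  [88,98): 10 bp
  [98,132): 34 bp
  [132,134): 2 bp
  [134,150): 16 bp
  [150,151): 1 bp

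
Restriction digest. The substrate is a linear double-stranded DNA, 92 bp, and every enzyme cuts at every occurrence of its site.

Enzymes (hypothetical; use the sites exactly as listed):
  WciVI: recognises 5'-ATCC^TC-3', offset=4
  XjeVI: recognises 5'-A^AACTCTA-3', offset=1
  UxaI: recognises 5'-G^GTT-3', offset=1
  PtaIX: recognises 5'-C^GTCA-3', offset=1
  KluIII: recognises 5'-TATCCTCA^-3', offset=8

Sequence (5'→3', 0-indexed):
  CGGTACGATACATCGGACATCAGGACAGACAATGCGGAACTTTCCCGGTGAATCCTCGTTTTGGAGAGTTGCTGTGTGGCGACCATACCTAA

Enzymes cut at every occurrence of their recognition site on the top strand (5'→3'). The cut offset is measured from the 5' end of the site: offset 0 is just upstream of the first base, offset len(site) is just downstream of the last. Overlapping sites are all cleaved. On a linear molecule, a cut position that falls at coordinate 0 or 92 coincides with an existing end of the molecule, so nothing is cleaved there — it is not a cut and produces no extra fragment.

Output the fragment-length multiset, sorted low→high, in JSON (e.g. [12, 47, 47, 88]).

[37,55]

Per-enzyme occurrences:
  WciVI (ATCCTC, off=4): starts [51] → cuts [55]
  XjeVI (AAACTCTA, off=1): no sites
  UxaI (GGTT, off=1): no sites
  PtaIX (CGTCA, off=1): no sites
  KluIII (TATCCTCA, off=8): no sites

Pooled cuts: [55]

Fragments:
  [0,55): 55 bp
  [55,92): 37 bp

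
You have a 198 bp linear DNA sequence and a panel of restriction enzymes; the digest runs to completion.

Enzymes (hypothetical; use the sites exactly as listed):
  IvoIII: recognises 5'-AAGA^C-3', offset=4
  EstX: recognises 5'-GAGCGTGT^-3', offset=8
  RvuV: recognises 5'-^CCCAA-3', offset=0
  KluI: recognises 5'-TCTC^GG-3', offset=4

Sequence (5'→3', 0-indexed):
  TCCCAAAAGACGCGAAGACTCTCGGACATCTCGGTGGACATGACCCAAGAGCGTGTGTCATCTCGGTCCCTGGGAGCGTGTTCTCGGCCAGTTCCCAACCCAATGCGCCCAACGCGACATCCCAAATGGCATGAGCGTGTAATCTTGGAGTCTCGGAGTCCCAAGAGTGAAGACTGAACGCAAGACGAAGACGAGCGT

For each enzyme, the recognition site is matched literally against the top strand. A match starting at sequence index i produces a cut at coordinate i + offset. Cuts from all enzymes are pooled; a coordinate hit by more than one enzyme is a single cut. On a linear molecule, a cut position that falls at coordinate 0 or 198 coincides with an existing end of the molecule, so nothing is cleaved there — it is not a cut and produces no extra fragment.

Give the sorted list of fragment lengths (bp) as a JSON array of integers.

[1,4,5,5,5,6,7,8,8,8,9,9,9,11,12,13,13,14,14,17,20]

Scan for sites:
  IvoIII AAGAC/4: at [6, 14, 169, 181, 187] ⇒ [10, 18, 173, 185, 191]
  EstX GAGCGTGT/8: at [48, 73, 132] ⇒ [56, 81, 140]
  RvuV CCCAA/0: at [1, 43, 93, 98, 107, 120, 159] ⇒ [1, 43, 93, 98, 107, 120, 159]
  KluI TCTCGG/4: at [19, 28, 60, 81, 150] ⇒ [23, 32, 64, 85, 154]

Pooled cuts: [1, 10, 18, 23, 32, 43, 56, 64, 81, 85, 93, 98, 107, 120, 140, 154, 159, 173, 185, 191]

Fragment lengths:
  [0,1): 1 bp
  [1,10): 9 bp
  [10,18): 8 bp
  [18,23): 5 bp
  [23,32): 9 bp
  [32,43): 11 bp
  [43,56): 13 bp
  [56,64): 8 bp
  [64,81): 17 bp
  [81,85): 4 bp
  [85,93): 8 bp
  [93,98): 5 bp
  [98,107): 9 bp
  [107,120): 13 bp
  [120,140): 20 bp
  [140,154): 14 bp
  [154,159): 5 bp
  [159,173): 14 bp
  [173,185): 12 bp
  [185,191): 6 bp
  [191,198): 7 bp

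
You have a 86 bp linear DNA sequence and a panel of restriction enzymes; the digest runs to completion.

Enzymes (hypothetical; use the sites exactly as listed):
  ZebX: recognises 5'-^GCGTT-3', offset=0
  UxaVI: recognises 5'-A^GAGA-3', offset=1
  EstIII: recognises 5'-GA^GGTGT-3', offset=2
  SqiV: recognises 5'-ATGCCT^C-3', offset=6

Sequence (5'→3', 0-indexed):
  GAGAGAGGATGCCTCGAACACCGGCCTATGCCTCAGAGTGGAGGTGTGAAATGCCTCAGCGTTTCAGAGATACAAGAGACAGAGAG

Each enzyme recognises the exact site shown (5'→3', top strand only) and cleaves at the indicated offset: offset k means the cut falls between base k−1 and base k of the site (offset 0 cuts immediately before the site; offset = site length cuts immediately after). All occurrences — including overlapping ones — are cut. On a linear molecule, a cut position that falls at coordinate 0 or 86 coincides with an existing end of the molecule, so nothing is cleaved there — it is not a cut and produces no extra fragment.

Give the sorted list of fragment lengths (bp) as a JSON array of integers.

[2,2,5,6,8,9,9,12,14,19]

Scan for sites:
  ZebX (GCGTT, off=0): starts [58] → cuts [58]
  UxaVI (AGAGA, off=1): starts [1, 65, 74, 80] → cuts [2, 66, 75, 81]
  EstIII (GAGGTGT, off=2): starts [40] → cuts [42]
  SqiV (ATGCCTC, off=6): starts [8, 27, 50] → cuts [14, 33, 56]

All cut coordinates (distinct, sorted): [2, 14, 33, 42, 56, 58, 66, 75, 81]

Fragment lengths:
  [0,2): 2 bp
  [2,14): 12 bp
  [14,33): 19 bp
  [33,42): 9 bp
  [42,56): 14 bp
  [56,58): 2 bp
  [58,66): 8 bp
  [66,75): 9 bp
  [75,81): 6 bp
  [81,86): 5 bp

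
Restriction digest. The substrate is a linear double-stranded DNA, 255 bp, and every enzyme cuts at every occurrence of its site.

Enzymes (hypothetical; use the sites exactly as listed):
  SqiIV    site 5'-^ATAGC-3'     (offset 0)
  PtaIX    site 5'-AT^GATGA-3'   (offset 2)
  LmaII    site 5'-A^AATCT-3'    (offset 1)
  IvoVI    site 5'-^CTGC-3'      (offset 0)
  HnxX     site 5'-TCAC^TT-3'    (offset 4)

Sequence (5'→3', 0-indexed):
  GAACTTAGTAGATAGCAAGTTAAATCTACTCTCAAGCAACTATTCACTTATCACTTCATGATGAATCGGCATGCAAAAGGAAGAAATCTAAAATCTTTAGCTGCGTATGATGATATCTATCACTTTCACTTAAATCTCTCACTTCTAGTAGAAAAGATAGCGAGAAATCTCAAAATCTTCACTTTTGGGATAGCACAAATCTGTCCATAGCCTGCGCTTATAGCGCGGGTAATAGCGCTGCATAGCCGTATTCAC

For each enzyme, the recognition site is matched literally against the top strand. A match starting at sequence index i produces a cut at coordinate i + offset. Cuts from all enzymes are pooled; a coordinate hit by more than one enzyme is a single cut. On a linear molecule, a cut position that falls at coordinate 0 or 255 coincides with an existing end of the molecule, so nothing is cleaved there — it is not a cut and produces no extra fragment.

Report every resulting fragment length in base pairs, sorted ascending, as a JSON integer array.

Per-enzyme occurrences:
  SqiIV (ATAGC, off=0): starts [11, 156, 189, 206, 219, 231, 241] → cuts [11, 156, 189, 206, 219, 231, 241]
  PtaIX (ATGATGA, off=2): starts [57, 106] → cuts [59, 108]
  LmaII (AAATCT, off=1): starts [21, 83, 90, 131, 164, 172, 196] → cuts [22, 84, 91, 132, 165, 173, 197]
  IvoVI (CTGC, off=0): starts [100, 211, 237] → cuts [100, 211, 237]
  HnxX (TCACTT, off=4): starts [43, 50, 119, 125, 138, 178] → cuts [47, 54, 123, 129, 142, 182]

All cut coordinates (distinct, sorted): [11, 22, 47, 54, 59, 84, 91, 100, 108, 123, 129, 132, 142, 156, 165, 173, 182, 189, 197, 206, 211, 219, 231, 237, 241]

Fragment lengths:
  [0,11): 11 bp
  [11,22): 11 bp
  [22,47): 25 bp
  [47,54): 7 bp
  [54,59): 5 bp
  [59,84): 25 bp
  [84,91): 7 bp
  [91,100): 9 bp
  [100,108): 8 bp
  [108,123): 15 bp
  [123,129): 6 bp
  [129,132): 3 bp
  [132,142): 10 bp
  [142,156): 14 bp
  [156,165): 9 bp
  [165,173): 8 bp
  [173,182): 9 bp
  [182,189): 7 bp
  [189,197): 8 bp
  [197,206): 9 bp
  [206,211): 5 bp
  [211,219): 8 bp
  [219,231): 12 bp
  [231,237): 6 bp
  [237,241): 4 bp
  [241,255): 14 bp

[3,4,5,5,6,6,7,7,7,8,8,8,8,9,9,9,9,10,11,11,12,14,14,15,25,25]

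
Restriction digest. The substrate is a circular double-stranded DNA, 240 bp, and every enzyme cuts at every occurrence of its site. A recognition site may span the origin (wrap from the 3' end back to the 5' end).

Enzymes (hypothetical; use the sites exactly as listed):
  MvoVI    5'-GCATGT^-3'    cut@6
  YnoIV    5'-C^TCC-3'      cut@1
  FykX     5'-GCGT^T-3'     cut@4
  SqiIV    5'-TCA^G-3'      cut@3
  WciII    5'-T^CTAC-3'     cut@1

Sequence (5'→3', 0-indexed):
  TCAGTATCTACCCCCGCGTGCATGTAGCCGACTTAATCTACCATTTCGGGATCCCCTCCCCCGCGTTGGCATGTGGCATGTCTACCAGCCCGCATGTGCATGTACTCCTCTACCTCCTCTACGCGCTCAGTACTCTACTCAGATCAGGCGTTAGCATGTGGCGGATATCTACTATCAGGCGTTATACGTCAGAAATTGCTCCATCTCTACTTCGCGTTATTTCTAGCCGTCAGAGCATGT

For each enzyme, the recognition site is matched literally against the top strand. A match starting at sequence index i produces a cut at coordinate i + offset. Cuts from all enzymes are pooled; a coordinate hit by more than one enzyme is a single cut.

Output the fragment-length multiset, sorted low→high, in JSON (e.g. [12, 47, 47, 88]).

[2,3,4,4,4,5,5,5,5,5,6,7,7,7,8,8,8,8,9,9,9,10,11,11,12,15,16,18,19]

Per-enzyme occurrences:
  MvoVI GCATGT/6: at [19, 68, 75, 91, 97, 153, 234] ⇒ [0, 25, 74, 81, 97, 103, 159]
  YnoIV CTCC/1: at [55, 104, 113, 198] ⇒ [56, 105, 114, 199]
  FykX GCGTT/4: at [62, 147, 178, 213] ⇒ [66, 151, 182, 217]
  SqiIV TCAG/3: at [0, 126, 138, 143, 174, 188, 229] ⇒ [3, 129, 141, 146, 177, 191, 232]
  WciII TCTAC/1: at [6, 36, 80, 108, 117, 133, 167, 205] ⇒ [7, 37, 81, 109, 118, 134, 168, 206]

Pooled cuts: [0, 3, 7, 25, 37, 56, 66, 74, 81, 97, 103, 105, 109, 114, 118, 129, 134, 141, 146, 151, 159, 168, 177, 182, 191, 199, 206, 217, 232]

Fragments:
  0→3: 3 bp
  3→7: 4 bp
  7→25: 18 bp
  25→37: 12 bp
  37→56: 19 bp
  56→66: 10 bp
  66→74: 8 bp
  74→81: 7 bp
  81→97: 16 bp
  97→103: 6 bp
  103→105: 2 bp
  105→109: 4 bp
  109→114: 5 bp
  114→118: 4 bp
  118→129: 11 bp
  129→134: 5 bp
  134→141: 7 bp
  141→146: 5 bp
  146→151: 5 bp
  151→159: 8 bp
  159→168: 9 bp
  168→177: 9 bp
  177→182: 5 bp
  182→191: 9 bp
  191→199: 8 bp
  199→206: 7 bp
  206→217: 11 bp
  217→232: 15 bp
  232→0 (wrap): 240-232+0 = 8 bp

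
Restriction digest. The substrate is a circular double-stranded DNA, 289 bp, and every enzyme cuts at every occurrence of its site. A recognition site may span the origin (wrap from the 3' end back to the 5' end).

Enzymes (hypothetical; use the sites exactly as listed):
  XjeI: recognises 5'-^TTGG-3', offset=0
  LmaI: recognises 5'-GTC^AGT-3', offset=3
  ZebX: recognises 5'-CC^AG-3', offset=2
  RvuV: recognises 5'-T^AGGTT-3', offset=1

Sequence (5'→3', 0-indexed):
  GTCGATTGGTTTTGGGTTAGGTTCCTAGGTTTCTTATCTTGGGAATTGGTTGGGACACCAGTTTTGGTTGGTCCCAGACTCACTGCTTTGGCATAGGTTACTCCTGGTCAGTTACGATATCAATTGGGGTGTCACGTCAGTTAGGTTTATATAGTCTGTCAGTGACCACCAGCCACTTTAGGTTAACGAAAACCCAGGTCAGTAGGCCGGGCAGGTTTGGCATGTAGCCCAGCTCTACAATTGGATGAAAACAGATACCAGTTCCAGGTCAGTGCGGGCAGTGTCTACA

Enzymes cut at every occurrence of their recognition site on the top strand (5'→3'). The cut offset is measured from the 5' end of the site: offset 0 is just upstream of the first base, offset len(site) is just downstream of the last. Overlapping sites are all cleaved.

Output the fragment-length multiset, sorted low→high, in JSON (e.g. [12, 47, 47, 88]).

[4,4,4,4,5,5,6,6,7,7,7,8,8,9,10,10,10,12,12,14,14,15,15,16,16,18,19,24]

Scan for sites:
  XjeI (TTGG, off=0): starts [5, 11, 38, 45, 49, 63, 67, 87, 123, 216, 240] → cuts [5, 11, 38, 45, 49, 63, 67, 87, 123, 216, 240]
  LmaI (GTCAGT, off=3): starts [106, 135, 157, 197, 267] → cuts [109, 138, 160, 200, 270]
  ZebX (CCAG, off=2): starts [57, 73, 168, 193, 228, 257, 263] → cuts [59, 75, 170, 195, 230, 259, 265]
  RvuV (TAGGTT, off=1): starts [17, 25, 93, 141, 178] → cuts [18, 26, 94, 142, 179]

Pooled cuts: [5, 11, 18, 26, 38, 45, 49, 59, 63, 67, 75, 87, 94, 109, 123, 138, 142, 160, 170, 179, 195, 200, 216, 230, 240, 259, 265, 270]

Fragments:
  5→11: 6 bp
  11→18: 7 bp
  18→26: 8 bp
  26→38: 12 bp
  38→45: 7 bp
  45→49: 4 bp
  49→59: 10 bp
  59→63: 4 bp
  63→67: 4 bp
  67→75: 8 bp
  75→87: 12 bp
  87→94: 7 bp
  94→109: 15 bp
  109→123: 14 bp
  123→138: 15 bp
  138→142: 4 bp
  142→160: 18 bp
  160→170: 10 bp
  170→179: 9 bp
  179→195: 16 bp
  195→200: 5 bp
  200→216: 16 bp
  216→230: 14 bp
  230→240: 10 bp
  240→259: 19 bp
  259→265: 6 bp
  265→270: 5 bp
  270→5 (wrap): 289-270+5 = 24 bp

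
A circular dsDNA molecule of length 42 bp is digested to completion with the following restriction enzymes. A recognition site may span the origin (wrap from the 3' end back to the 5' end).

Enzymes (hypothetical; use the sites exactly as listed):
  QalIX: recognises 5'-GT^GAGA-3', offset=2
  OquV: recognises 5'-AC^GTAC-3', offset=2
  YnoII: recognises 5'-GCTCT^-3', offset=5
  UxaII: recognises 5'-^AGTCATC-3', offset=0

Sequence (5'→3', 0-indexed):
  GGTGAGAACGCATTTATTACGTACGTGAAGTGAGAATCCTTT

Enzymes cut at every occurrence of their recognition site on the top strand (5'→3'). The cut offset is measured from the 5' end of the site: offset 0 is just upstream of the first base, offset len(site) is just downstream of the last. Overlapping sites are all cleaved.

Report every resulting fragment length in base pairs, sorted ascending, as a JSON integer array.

[11,14,17]

Site scan:
  QalIX (GTGAGA, off=2): starts [1, 29] → cuts [3, 31]
  OquV (ACGTAC, off=2): starts [18] → cuts [20]
  YnoII (GCTCT, off=5): no sites
  UxaII (AGTCATC, off=0): no sites

All cut coordinates (distinct, sorted): [3, 20, 31]

Fragment lengths:
  3→20: 17 bp
  20→31: 11 bp
  31→3 (wrap): 42-31+3 = 14 bp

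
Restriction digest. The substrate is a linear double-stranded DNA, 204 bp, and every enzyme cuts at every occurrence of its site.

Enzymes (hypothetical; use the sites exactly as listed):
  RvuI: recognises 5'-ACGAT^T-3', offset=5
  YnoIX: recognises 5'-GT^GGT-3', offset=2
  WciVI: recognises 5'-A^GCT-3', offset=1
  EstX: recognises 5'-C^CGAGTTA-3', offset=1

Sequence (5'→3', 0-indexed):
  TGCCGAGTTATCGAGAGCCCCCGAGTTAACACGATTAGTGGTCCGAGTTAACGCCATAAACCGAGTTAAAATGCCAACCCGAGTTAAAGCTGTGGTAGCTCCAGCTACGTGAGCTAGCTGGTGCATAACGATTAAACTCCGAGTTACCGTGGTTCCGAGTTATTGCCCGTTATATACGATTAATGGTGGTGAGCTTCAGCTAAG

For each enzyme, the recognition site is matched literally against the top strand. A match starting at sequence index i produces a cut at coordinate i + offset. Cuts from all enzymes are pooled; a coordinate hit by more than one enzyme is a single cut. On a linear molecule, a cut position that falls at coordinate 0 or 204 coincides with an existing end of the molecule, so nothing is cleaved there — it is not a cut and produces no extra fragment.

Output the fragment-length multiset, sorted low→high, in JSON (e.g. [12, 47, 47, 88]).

Site scan:
  RvuI ACGATT/5: at [30, 127, 175] ⇒ [35, 132, 180]
  YnoIX GTGGT/2: at [37, 91, 148, 185] ⇒ [39, 93, 150, 187]
  WciVI AGCT/1: at [87, 96, 102, 111, 115, 191, 197] ⇒ [88, 97, 103, 112, 116, 192, 198]
  EstX CCGAGTTA/1: at [2, 20, 42, 60, 78, 138, 154] ⇒ [3, 21, 43, 61, 79, 139, 155]

Pooled cuts: [3, 21, 35, 39, 43, 61, 79, 88, 93, 97, 103, 112, 116, 132, 139, 150, 155, 180, 187, 192, 198]

Fragment lengths:
  [0,3): 3 bp
  [3,21): 18 bp
  [21,35): 14 bp
  [35,39): 4 bp
  [39,43): 4 bp
  [43,61): 18 bp
  [61,79): 18 bp
  [79,88): 9 bp
  [88,93): 5 bp
  [93,97): 4 bp
  [97,103): 6 bp
  [103,112): 9 bp
  [112,116): 4 bp
  [116,132): 16 bp
  [132,139): 7 bp
  [139,150): 11 bp
  [150,155): 5 bp
  [155,180): 25 bp
  [180,187): 7 bp
  [187,192): 5 bp
  [192,198): 6 bp
  [198,204): 6 bp

[3,4,4,4,4,5,5,5,6,6,6,7,7,9,9,11,14,16,18,18,18,25]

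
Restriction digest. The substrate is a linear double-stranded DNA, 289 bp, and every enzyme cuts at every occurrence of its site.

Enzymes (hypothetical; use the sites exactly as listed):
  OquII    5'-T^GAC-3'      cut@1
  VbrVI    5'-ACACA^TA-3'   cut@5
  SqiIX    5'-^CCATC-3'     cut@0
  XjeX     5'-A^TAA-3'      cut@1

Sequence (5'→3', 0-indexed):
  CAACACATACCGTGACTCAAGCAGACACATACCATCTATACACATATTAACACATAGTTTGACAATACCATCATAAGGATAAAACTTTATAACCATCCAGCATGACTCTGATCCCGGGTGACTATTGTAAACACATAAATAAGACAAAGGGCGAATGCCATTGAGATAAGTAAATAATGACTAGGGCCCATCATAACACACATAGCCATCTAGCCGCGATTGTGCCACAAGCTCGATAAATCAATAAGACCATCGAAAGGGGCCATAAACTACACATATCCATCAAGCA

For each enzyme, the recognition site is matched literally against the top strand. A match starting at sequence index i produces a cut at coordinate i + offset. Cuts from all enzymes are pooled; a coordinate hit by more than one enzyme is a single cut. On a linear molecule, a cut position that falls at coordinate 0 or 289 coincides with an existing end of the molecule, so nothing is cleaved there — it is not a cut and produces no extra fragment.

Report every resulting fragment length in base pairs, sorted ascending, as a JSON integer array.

Site scan:
  OquII (TGAC, off=1): starts [12, 59, 102, 118, 177] → cuts [13, 60, 103, 119, 178]
  VbrVI (ACACATA, off=5): starts [2, 24, 39, 49, 130, 197, 271] → cuts [7, 29, 44, 54, 135, 202, 276]
  SqiIX (CCATC, off=0): starts [31, 67, 92, 187, 205, 249, 279] → cuts [31, 67, 92, 187, 205, 249, 279]
  XjeX (ATAA, off=1): starts [72, 78, 88, 134, 138, 165, 173, 192, 235, 243, 264] → cuts [73, 79, 89, 135, 139, 166, 174, 193, 236, 244, 265]

Pooled cuts: [7, 13, 29, 31, 44, 54, 60, 67, 73, 79, 89, 92, 103, 119, 135, 139, 166, 174, 178, 187, 193, 202, 205, 236, 244, 249, 265, 276, 279]

Fragments:
  [0,7): 7 bp
  [7,13): 6 bp
  [13,29): 16 bp
  [29,31): 2 bp
  [31,44): 13 bp
  [44,54): 10 bp
  [54,60): 6 bp
  [60,67): 7 bp
  [67,73): 6 bp
  [73,79): 6 bp
  [79,89): 10 bp
  [89,92): 3 bp
  [92,103): 11 bp
  [103,119): 16 bp
  [119,135): 16 bp
  [135,139): 4 bp
  [139,166): 27 bp
  [166,174): 8 bp
  [174,178): 4 bp
  [178,187): 9 bp
  [187,193): 6 bp
  [193,202): 9 bp
  [202,205): 3 bp
  [205,236): 31 bp
  [236,244): 8 bp
  [244,249): 5 bp
  [249,265): 16 bp
  [265,276): 11 bp
  [276,279): 3 bp
  [279,289): 10 bp

[2,3,3,3,4,4,5,6,6,6,6,6,7,7,8,8,9,9,10,10,10,11,11,13,16,16,16,16,27,31]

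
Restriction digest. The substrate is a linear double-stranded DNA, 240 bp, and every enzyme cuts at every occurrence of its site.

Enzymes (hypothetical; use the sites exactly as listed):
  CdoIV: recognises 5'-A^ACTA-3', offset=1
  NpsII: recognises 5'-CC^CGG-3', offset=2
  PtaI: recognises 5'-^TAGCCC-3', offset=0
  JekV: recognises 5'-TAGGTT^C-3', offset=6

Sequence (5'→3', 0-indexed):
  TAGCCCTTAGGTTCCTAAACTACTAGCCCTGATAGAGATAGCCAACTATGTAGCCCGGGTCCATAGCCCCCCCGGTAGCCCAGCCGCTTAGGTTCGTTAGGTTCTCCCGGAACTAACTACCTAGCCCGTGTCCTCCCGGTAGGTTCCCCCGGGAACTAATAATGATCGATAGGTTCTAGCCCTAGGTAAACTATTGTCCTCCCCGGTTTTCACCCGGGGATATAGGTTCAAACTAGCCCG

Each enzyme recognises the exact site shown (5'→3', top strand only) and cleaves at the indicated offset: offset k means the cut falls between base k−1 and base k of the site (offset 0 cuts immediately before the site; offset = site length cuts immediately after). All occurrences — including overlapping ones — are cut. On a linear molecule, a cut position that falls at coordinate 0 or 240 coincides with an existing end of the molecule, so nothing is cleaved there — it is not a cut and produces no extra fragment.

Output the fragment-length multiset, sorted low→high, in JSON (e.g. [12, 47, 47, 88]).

Site scan:
  CdoIV (AACTA, off=1): starts [17, 43, 110, 114, 153, 188, 230] → cuts [18, 44, 111, 115, 154, 189, 231]
  NpsII (CCCGG, off=2): starts [53, 70, 105, 134, 147, 201, 212] → cuts [55, 72, 107, 136, 149, 203, 214]
  PtaI (TAGCCC, off=0): starts [0, 23, 50, 63, 75, 121, 176, 233] → cuts [23, 50, 63, 75, 121, 176, 233] (position 0 is a terminus of the linear molecule — no cut)
  JekV (TAGGTTC, off=6): starts [7, 88, 97, 139, 169, 222] → cuts [13, 94, 103, 145, 175, 228]

Pooled cuts: [13, 18, 23, 44, 50, 55, 63, 72, 75, 94, 103, 107, 111, 115, 121, 136, 145, 149, 154, 175, 176, 189, 203, 214, 228, 231, 233]

Fragment lengths:
  [0,13): 13 bp
  [13,18): 5 bp
  [18,23): 5 bp
  [23,44): 21 bp
  [44,50): 6 bp
  [50,55): 5 bp
  [55,63): 8 bp
  [63,72): 9 bp
  [72,75): 3 bp
  [75,94): 19 bp
  [94,103): 9 bp
  [103,107): 4 bp
  [107,111): 4 bp
  [111,115): 4 bp
  [115,121): 6 bp
  [121,136): 15 bp
  [136,145): 9 bp
  [145,149): 4 bp
  [149,154): 5 bp
  [154,175): 21 bp
  [175,176): 1 bp
  [176,189): 13 bp
  [189,203): 14 bp
  [203,214): 11 bp
  [214,228): 14 bp
  [228,231): 3 bp
  [231,233): 2 bp
  [233,240): 7 bp

[1,2,3,3,4,4,4,4,5,5,5,5,6,6,7,8,9,9,9,11,13,13,14,14,15,19,21,21]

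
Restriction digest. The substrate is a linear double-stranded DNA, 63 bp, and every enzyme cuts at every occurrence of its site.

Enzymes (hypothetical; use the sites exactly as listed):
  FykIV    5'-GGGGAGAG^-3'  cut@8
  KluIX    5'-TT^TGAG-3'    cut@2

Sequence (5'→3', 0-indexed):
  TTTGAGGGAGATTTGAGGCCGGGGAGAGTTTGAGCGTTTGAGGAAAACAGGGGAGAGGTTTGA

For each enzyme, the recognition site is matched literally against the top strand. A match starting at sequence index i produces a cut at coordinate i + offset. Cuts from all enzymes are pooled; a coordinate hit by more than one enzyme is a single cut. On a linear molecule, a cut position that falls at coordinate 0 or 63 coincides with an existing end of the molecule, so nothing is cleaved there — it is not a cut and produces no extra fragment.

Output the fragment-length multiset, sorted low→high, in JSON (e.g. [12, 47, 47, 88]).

Per-enzyme occurrences:
  FykIV GGGGAGAG/8: at [20, 49] ⇒ [28, 57]
  KluIX TTTGAG/2: at [0, 11, 28, 36] ⇒ [2, 13, 30, 38]

Pooled cuts: [2, 13, 28, 30, 38, 57]

Fragments:
  [0,2): 2 bp
  [2,13): 11 bp
  [13,28): 15 bp
  [28,30): 2 bp
  [30,38): 8 bp
  [38,57): 19 bp
  [57,63): 6 bp

[2,2,6,8,11,15,19]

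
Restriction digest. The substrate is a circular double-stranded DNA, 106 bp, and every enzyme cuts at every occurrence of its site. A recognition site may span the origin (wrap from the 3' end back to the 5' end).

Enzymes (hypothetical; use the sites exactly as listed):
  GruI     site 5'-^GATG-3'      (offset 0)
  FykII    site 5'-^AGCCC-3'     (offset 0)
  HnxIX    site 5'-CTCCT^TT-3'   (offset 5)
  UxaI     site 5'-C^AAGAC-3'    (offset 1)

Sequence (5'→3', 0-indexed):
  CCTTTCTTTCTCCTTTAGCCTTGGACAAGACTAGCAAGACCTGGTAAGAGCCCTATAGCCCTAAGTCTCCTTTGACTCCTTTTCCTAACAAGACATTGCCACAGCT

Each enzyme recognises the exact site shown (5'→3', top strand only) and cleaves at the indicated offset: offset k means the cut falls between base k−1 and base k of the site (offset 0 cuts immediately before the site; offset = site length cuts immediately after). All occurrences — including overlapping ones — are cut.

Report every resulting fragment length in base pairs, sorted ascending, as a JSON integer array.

[8,9,9,9,11,12,13,15,20]

Site scan:
  GruI (GATG, off=0): no sites
  FykII (AGCCC, off=0): starts [48, 56] → cuts [48, 56]
  HnxIX (CTCCTTT, off=5): starts [9, 66, 75, 104] → cuts [3, 14, 71, 80]
  UxaI (CAAGAC, off=1): starts [25, 34, 88] → cuts [26, 35, 89]

Pooled cuts: [3, 14, 26, 35, 48, 56, 71, 80, 89]

Fragment lengths:
  3→14: 11 bp
  14→26: 12 bp
  26→35: 9 bp
  35→48: 13 bp
  48→56: 8 bp
  56→71: 15 bp
  71→80: 9 bp
  80→89: 9 bp
  89→3 (wrap): 106-89+3 = 20 bp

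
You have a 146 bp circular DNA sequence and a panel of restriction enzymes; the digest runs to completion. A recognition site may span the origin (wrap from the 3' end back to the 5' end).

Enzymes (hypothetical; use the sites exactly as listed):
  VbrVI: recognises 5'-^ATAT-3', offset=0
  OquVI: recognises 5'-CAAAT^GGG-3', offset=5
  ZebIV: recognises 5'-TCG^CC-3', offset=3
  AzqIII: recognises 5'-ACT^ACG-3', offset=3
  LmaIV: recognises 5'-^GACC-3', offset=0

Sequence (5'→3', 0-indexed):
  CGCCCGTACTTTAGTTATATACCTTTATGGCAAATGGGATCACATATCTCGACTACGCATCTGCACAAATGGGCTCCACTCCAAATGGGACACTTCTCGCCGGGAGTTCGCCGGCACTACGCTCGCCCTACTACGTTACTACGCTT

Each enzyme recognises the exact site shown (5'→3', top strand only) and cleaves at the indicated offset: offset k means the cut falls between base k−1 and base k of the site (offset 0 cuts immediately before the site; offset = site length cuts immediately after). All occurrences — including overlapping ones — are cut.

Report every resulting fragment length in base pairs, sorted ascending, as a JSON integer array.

[7,7,8,8,8,8,11,11,13,14,16,16,19]

Per-enzyme occurrences:
  VbrVI (ATAT, off=0): starts [16, 43] → cuts [16, 43]
  OquVI (CAAATGGG, off=5): starts [30, 65, 81] → cuts [35, 70, 86]
  ZebIV (TCGCC, off=3): starts [96, 107, 122, 145] → cuts [2, 99, 110, 125]
  AzqIII (ACTACG, off=3): starts [51, 115, 129, 137] → cuts [54, 118, 132, 140]
  LmaIV (GACC, off=0): no sites

All cut coordinates (distinct, sorted): [2, 16, 35, 43, 54, 70, 86, 99, 110, 118, 125, 132, 140]

Fragment lengths:
  2→16: 14 bp
  16→35: 19 bp
  35→43: 8 bp
  43→54: 11 bp
  54→70: 16 bp
  70→86: 16 bp
  86→99: 13 bp
  99→110: 11 bp
  110→118: 8 bp
  118→125: 7 bp
  125→132: 7 bp
  132→140: 8 bp
  140→2 (wrap): 146-140+2 = 8 bp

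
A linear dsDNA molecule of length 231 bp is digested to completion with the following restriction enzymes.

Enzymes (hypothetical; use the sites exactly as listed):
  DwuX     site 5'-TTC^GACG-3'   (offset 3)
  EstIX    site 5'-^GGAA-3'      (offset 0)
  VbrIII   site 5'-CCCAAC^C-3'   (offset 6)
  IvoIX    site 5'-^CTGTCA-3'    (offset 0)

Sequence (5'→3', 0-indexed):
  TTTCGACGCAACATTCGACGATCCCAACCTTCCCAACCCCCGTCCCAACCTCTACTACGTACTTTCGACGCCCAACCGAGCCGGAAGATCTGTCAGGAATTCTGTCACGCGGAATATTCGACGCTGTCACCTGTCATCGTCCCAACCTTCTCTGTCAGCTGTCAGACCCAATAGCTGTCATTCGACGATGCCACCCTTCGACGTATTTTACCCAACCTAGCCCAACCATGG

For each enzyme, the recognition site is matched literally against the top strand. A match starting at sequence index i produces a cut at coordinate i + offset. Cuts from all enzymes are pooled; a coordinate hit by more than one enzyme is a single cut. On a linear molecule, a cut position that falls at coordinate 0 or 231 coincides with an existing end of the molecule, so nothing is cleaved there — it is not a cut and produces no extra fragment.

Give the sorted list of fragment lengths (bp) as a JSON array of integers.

Site scan:
  DwuX TTCGACG/3: at [1, 13, 63, 116, 180, 196] ⇒ [4, 16, 66, 119, 183, 199]
  EstIX GGAA/0: at [82, 95, 110] ⇒ [82, 95, 110]
  VbrIII CCCAACC/6: at [22, 31, 43, 70, 140, 210, 220] ⇒ [28, 37, 49, 76, 146, 216, 226]
  IvoIX CTGTCA/0: at [89, 101, 123, 130, 151, 158, 174] ⇒ [89, 101, 123, 130, 151, 158, 174]

All cut coordinates (distinct, sorted): [4, 16, 28, 37, 49, 66, 76, 82, 89, 95, 101, 110, 119, 123, 130, 146, 151, 158, 174, 183, 199, 216, 226]

Fragments:
  [0,4): 4 bp
  [4,16): 12 bp
  [16,28): 12 bp
  [28,37): 9 bp
  [37,49): 12 bp
  [49,66): 17 bp
  [66,76): 10 bp
  [76,82): 6 bp
  [82,89): 7 bp
  [89,95): 6 bp
  [95,101): 6 bp
  [101,110): 9 bp
  [110,119): 9 bp
  [119,123): 4 bp
  [123,130): 7 bp
  [130,146): 16 bp
  [146,151): 5 bp
  [151,158): 7 bp
  [158,174): 16 bp
  [174,183): 9 bp
  [183,199): 16 bp
  [199,216): 17 bp
  [216,226): 10 bp
  [226,231): 5 bp

[4,4,5,5,6,6,6,7,7,7,9,9,9,9,10,10,12,12,12,16,16,16,17,17]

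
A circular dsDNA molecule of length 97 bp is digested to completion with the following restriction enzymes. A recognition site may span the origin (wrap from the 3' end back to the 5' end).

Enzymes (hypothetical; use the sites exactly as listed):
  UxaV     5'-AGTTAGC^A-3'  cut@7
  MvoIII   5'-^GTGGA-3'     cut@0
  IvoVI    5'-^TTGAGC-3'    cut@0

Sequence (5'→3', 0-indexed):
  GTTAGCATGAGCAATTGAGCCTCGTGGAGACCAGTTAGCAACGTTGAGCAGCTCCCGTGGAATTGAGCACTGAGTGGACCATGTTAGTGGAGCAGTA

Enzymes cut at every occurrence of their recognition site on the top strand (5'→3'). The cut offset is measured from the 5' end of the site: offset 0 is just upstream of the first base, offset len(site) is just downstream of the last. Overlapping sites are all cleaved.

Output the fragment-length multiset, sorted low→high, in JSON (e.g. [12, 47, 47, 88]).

[4,6,8,9,11,13,13,16,17]

Site scan:
  UxaV (AGTTAGCA, off=7): starts [32, 96] → cuts [6, 39]
  MvoIII (GTGGA, off=0): starts [23, 56, 73, 86] → cuts [23, 56, 73, 86]
  IvoVI (TTGAGC, off=0): starts [14, 43, 62] → cuts [14, 43, 62]

Pooled cuts: [6, 14, 23, 39, 43, 56, 62, 73, 86]

Fragment lengths:
  6→14: 8 bp
  14→23: 9 bp
  23→39: 16 bp
  39→43: 4 bp
  43→56: 13 bp
  56→62: 6 bp
  62→73: 11 bp
  73→86: 13 bp
  86→6 (wrap): 97-86+6 = 17 bp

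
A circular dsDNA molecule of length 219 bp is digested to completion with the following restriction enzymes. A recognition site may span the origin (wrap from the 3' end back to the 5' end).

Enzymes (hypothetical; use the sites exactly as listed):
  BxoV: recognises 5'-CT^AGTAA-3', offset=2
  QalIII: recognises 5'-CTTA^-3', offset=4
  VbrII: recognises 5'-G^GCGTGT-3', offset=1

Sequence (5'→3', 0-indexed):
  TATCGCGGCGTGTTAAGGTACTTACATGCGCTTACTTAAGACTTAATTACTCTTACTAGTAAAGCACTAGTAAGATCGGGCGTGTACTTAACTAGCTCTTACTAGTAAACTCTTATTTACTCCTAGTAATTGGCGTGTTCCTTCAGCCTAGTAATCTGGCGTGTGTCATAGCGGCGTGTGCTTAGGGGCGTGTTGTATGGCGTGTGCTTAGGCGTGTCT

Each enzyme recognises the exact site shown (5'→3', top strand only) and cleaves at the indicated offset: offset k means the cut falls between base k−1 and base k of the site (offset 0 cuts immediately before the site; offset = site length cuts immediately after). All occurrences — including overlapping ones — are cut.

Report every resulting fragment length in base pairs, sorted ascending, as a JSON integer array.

Site scan:
  BxoV (CTAGTAA, off=2): starts [55, 66, 101, 122, 147] → cuts [57, 68, 103, 124, 149]
  QalIII (CTTA, off=4): starts [20, 30, 34, 41, 51, 86, 97, 111, 180, 206, 217] → cuts [2, 24, 34, 38, 45, 55, 90, 101, 115, 184, 210]
  VbrII (GGCGTGT, off=1): starts [6, 78, 131, 157, 172, 186, 198, 210] → cuts [7, 79, 132, 158, 173, 187, 199, 211]

All cut coordinates (distinct, sorted): [2, 7, 24, 34, 38, 45, 55, 57, 68, 79, 90, 101, 103, 115, 124, 132, 149, 158, 173, 184, 187, 199, 210, 211]

Fragment lengths:
  2→7: 5 bp
  7→24: 17 bp
  24→34: 10 bp
  34→38: 4 bp
  38→45: 7 bp
  45→55: 10 bp
  55→57: 2 bp
  57→68: 11 bp
  68→79: 11 bp
  79→90: 11 bp
  90→101: 11 bp
  101→103: 2 bp
  103→115: 12 bp
  115→124: 9 bp
  124→132: 8 bp
  132→149: 17 bp
  149→158: 9 bp
  158→173: 15 bp
  173→184: 11 bp
  184→187: 3 bp
  187→199: 12 bp
  199→210: 11 bp
  210→211: 1 bp
  211→2 (wrap): 219-211+2 = 10 bp

[1,2,2,3,4,5,7,8,9,9,10,10,10,11,11,11,11,11,11,12,12,15,17,17]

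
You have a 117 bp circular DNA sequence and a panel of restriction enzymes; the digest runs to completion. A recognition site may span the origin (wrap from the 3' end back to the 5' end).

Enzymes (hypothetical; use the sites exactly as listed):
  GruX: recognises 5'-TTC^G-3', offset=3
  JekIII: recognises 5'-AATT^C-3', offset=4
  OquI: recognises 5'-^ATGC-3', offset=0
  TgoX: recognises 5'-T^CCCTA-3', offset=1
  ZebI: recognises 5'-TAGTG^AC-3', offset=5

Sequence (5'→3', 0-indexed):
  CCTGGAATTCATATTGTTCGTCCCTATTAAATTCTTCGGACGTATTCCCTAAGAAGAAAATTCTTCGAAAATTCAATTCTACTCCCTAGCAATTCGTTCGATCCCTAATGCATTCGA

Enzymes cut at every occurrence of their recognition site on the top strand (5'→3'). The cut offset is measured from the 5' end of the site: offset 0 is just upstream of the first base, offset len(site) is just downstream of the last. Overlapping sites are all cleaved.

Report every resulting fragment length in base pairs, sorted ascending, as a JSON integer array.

[1,2,3,4,4,4,5,5,5,7,8,9,10,11,11,12,16]

Site scan:
  GruX TTCG/3: at [16, 34, 63, 92, 96, 112] ⇒ [19, 37, 66, 95, 99, 115]
  JekIII AATTC/4: at [5, 29, 58, 69, 74, 90] ⇒ [9, 33, 62, 73, 78, 94]
  OquI ATGC/0: at [107] ⇒ [107]
  TgoX TCCCTA/1: at [20, 45, 82, 101] ⇒ [21, 46, 83, 102]
  ZebI (TAGTGAC, off=5): no sites

All cut coordinates (distinct, sorted): [9, 19, 21, 33, 37, 46, 62, 66, 73, 78, 83, 94, 95, 99, 102, 107, 115]

Fragments:
  9→19: 10 bp
  19→21: 2 bp
  21→33: 12 bp
  33→37: 4 bp
  37→46: 9 bp
  46→62: 16 bp
  62→66: 4 bp
  66→73: 7 bp
  73→78: 5 bp
  78→83: 5 bp
  83→94: 11 bp
  94→95: 1 bp
  95→99: 4 bp
  99→102: 3 bp
  102→107: 5 bp
  107→115: 8 bp
  115→9 (wrap): 117-115+9 = 11 bp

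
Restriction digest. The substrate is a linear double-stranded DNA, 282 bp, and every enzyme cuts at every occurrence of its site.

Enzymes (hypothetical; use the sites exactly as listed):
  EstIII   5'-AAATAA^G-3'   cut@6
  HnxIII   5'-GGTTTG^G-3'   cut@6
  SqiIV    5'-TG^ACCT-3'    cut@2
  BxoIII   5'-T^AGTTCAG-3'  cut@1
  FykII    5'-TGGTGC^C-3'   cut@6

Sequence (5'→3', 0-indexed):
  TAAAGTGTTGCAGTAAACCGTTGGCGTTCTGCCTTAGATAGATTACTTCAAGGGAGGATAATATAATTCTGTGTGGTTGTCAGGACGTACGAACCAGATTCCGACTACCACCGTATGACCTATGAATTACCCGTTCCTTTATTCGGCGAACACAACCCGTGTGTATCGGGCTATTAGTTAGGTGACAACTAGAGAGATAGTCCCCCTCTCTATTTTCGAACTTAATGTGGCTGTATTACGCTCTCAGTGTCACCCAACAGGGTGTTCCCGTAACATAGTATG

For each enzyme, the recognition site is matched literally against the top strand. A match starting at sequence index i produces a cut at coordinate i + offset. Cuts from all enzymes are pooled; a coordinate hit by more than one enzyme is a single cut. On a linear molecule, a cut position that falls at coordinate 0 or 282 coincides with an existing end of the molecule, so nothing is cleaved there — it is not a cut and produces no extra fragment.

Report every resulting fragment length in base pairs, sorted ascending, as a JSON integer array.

Site scan:
  EstIII (AAATAAG, off=6): no sites
  HnxIII (GGTTTGG, off=6): no sites
  SqiIV TGACCT/2: at [115] ⇒ [117]
  BxoIII (TAGTTCAG, off=1): no sites
  FykII (TGGTGCC, off=6): no sites

All cut coordinates (distinct, sorted): [117]

Fragments:
  [0,117): 117 bp
  [117,282): 165 bp

[117,165]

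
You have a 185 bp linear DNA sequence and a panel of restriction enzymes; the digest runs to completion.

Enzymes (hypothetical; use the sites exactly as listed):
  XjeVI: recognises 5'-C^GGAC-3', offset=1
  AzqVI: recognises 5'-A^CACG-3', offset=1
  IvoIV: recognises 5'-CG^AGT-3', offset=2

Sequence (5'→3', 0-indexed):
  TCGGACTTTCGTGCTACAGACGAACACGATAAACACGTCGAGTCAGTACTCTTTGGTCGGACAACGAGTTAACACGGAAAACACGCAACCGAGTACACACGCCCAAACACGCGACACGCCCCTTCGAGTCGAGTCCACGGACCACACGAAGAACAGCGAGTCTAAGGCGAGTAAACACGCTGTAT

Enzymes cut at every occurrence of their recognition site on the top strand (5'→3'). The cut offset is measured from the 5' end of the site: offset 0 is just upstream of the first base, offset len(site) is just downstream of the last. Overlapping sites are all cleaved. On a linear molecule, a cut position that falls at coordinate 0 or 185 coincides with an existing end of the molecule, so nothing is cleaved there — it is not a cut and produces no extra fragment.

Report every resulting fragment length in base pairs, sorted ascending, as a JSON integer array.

[2,5,6,6,6,6,7,7,7,8,9,9,10,10,10,11,12,14,18,22]

Scan for sites:
  XjeVI (CGGAC, off=1): starts [1, 57, 137] → cuts [2, 58, 138]
  AzqVI (ACACG, off=1): starts [23, 32, 71, 80, 96, 106, 113, 143, 174] → cuts [24, 33, 72, 81, 97, 107, 114, 144, 175]
  IvoIV (CGAGT, off=2): starts [38, 64, 89, 124, 129, 156, 167] → cuts [40, 66, 91, 126, 131, 158, 169]

Pooled cuts: [2, 24, 33, 40, 58, 66, 72, 81, 91, 97, 107, 114, 126, 131, 138, 144, 158, 169, 175]

Fragments:
  [0,2): 2 bp
  [2,24): 22 bp
  [24,33): 9 bp
  [33,40): 7 bp
  [40,58): 18 bp
  [58,66): 8 bp
  [66,72): 6 bp
  [72,81): 9 bp
  [81,91): 10 bp
  [91,97): 6 bp
  [97,107): 10 bp
  [107,114): 7 bp
  [114,126): 12 bp
  [126,131): 5 bp
  [131,138): 7 bp
  [138,144): 6 bp
  [144,158): 14 bp
  [158,169): 11 bp
  [169,175): 6 bp
  [175,185): 10 bp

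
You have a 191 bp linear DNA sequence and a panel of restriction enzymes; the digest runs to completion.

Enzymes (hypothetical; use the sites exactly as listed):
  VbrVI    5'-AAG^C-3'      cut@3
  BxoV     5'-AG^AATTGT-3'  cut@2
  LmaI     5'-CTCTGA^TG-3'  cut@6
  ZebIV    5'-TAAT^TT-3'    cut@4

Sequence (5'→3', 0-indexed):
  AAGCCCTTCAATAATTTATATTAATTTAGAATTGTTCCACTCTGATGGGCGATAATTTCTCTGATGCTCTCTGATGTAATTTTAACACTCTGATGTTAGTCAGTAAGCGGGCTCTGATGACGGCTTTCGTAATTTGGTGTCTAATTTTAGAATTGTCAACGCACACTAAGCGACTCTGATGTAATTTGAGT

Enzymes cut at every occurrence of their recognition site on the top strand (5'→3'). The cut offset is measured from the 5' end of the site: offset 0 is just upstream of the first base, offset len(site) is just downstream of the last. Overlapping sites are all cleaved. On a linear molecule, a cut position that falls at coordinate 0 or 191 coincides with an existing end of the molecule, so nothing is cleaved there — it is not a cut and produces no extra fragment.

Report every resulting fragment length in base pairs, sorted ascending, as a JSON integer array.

[3,4,5,6,6,6,8,9,10,10,10,11,12,12,13,14,16,16,20]

Per-enzyme occurrences:
  VbrVI (AAGC, off=3): starts [0, 104, 167] → cuts [3, 107, 170]
  BxoV (AGAATTGT, off=2): starts [27, 148] → cuts [29, 150]
  LmaI (CTCTGATG, off=6): starts [39, 58, 68, 87, 111, 173] → cuts [45, 64, 74, 93, 117, 179]
  ZebIV (TAATTT, off=4): starts [11, 21, 52, 76, 129, 141, 181] → cuts [15, 25, 56, 80, 133, 145, 185]

All cut coordinates (distinct, sorted): [3, 15, 25, 29, 45, 56, 64, 74, 80, 93, 107, 117, 133, 145, 150, 170, 179, 185]

Fragments:
  [0,3): 3 bp
  [3,15): 12 bp
  [15,25): 10 bp
  [25,29): 4 bp
  [29,45): 16 bp
  [45,56): 11 bp
  [56,64): 8 bp
  [64,74): 10 bp
  [74,80): 6 bp
  [80,93): 13 bp
  [93,107): 14 bp
  [107,117): 10 bp
  [117,133): 16 bp
  [133,145): 12 bp
  [145,150): 5 bp
  [150,170): 20 bp
  [170,179): 9 bp
  [179,185): 6 bp
  [185,191): 6 bp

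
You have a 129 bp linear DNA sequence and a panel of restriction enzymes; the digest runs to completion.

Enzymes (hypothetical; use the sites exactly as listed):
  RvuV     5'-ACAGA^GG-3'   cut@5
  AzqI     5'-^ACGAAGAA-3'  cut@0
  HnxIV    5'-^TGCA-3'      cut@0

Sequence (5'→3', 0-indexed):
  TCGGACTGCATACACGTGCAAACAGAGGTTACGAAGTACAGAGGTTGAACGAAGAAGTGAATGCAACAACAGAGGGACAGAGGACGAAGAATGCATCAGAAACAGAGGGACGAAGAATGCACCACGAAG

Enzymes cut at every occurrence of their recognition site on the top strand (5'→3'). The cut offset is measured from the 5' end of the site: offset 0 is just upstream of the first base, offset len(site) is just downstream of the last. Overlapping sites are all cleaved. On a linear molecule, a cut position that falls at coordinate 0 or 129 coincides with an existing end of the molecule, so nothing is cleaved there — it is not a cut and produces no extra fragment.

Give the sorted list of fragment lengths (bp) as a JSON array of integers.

Scan for sites:
  RvuV (ACAGAGG, off=5): starts [21, 37, 68, 76, 101] → cuts [26, 42, 73, 81, 106]
  AzqI (ACGAAGAA, off=0): starts [48, 83, 109] → cuts [48, 83, 109]
  HnxIV (TGCA, off=0): starts [6, 16, 61, 91, 117] → cuts [6, 16, 61, 91, 117]

Pooled cuts: [6, 16, 26, 42, 48, 61, 73, 81, 83, 91, 106, 109, 117]

Fragments:
  [0,6): 6 bp
  [6,16): 10 bp
  [16,26): 10 bp
  [26,42): 16 bp
  [42,48): 6 bp
  [48,61): 13 bp
  [61,73): 12 bp
  [73,81): 8 bp
  [81,83): 2 bp
  [83,91): 8 bp
  [91,106): 15 bp
  [106,109): 3 bp
  [109,117): 8 bp
  [117,129): 12 bp

[2,3,6,6,8,8,8,10,10,12,12,13,15,16]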